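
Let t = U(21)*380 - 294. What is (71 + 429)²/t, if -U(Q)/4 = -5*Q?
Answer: 125000/79653 ≈ 1.5693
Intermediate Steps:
U(Q) = 20*Q (U(Q) = -(-20)*Q = 20*Q)
t = 159306 (t = (20*21)*380 - 294 = 420*380 - 294 = 159600 - 294 = 159306)
(71 + 429)²/t = (71 + 429)²/159306 = 500²*(1/159306) = 250000*(1/159306) = 125000/79653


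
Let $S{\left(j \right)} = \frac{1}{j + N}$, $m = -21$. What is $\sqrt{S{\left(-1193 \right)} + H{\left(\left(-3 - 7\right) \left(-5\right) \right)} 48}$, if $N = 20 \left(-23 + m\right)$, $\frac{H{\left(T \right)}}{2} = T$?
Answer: $\frac{\sqrt{20627177127}}{2073} \approx 69.282$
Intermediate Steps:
$H{\left(T \right)} = 2 T$
$N = -880$ ($N = 20 \left(-23 - 21\right) = 20 \left(-44\right) = -880$)
$S{\left(j \right)} = \frac{1}{-880 + j}$ ($S{\left(j \right)} = \frac{1}{j - 880} = \frac{1}{-880 + j}$)
$\sqrt{S{\left(-1193 \right)} + H{\left(\left(-3 - 7\right) \left(-5\right) \right)} 48} = \sqrt{\frac{1}{-880 - 1193} + 2 \left(-3 - 7\right) \left(-5\right) 48} = \sqrt{\frac{1}{-2073} + 2 \left(\left(-10\right) \left(-5\right)\right) 48} = \sqrt{- \frac{1}{2073} + 2 \cdot 50 \cdot 48} = \sqrt{- \frac{1}{2073} + 100 \cdot 48} = \sqrt{- \frac{1}{2073} + 4800} = \sqrt{\frac{9950399}{2073}} = \frac{\sqrt{20627177127}}{2073}$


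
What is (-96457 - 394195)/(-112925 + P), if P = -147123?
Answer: 122663/65012 ≈ 1.8868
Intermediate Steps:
(-96457 - 394195)/(-112925 + P) = (-96457 - 394195)/(-112925 - 147123) = -490652/(-260048) = -490652*(-1/260048) = 122663/65012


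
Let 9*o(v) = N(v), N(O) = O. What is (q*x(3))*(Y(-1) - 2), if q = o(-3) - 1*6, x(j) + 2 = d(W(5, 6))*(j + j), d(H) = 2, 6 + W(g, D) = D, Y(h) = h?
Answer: 190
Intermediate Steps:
W(g, D) = -6 + D
o(v) = v/9
x(j) = -2 + 4*j (x(j) = -2 + 2*(j + j) = -2 + 2*(2*j) = -2 + 4*j)
q = -19/3 (q = (⅑)*(-3) - 1*6 = -⅓ - 6 = -19/3 ≈ -6.3333)
(q*x(3))*(Y(-1) - 2) = (-19*(-2 + 4*3)/3)*(-1 - 2) = -19*(-2 + 12)/3*(-3) = -19/3*10*(-3) = -190/3*(-3) = 190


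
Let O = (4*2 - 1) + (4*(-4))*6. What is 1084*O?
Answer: -96476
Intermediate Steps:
O = -89 (O = (8 - 1) - 16*6 = 7 - 96 = -89)
1084*O = 1084*(-89) = -96476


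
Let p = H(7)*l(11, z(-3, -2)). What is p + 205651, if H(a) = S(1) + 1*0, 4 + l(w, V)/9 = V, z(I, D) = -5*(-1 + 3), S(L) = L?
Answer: 205525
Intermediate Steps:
z(I, D) = -10 (z(I, D) = -5*2 = -10)
l(w, V) = -36 + 9*V
H(a) = 1 (H(a) = 1 + 1*0 = 1 + 0 = 1)
p = -126 (p = 1*(-36 + 9*(-10)) = 1*(-36 - 90) = 1*(-126) = -126)
p + 205651 = -126 + 205651 = 205525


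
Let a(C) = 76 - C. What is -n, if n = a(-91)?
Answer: -167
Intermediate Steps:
n = 167 (n = 76 - 1*(-91) = 76 + 91 = 167)
-n = -1*167 = -167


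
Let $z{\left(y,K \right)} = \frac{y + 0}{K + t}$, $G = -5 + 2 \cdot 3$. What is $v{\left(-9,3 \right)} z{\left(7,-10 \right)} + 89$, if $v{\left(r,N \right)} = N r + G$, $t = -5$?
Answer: $\frac{1517}{15} \approx 101.13$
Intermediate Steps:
$G = 1$ ($G = -5 + 6 = 1$)
$z{\left(y,K \right)} = \frac{y}{-5 + K}$ ($z{\left(y,K \right)} = \frac{y + 0}{K - 5} = \frac{y}{-5 + K}$)
$v{\left(r,N \right)} = 1 + N r$ ($v{\left(r,N \right)} = N r + 1 = 1 + N r$)
$v{\left(-9,3 \right)} z{\left(7,-10 \right)} + 89 = \left(1 + 3 \left(-9\right)\right) \frac{7}{-5 - 10} + 89 = \left(1 - 27\right) \frac{7}{-15} + 89 = - 26 \cdot 7 \left(- \frac{1}{15}\right) + 89 = \left(-26\right) \left(- \frac{7}{15}\right) + 89 = \frac{182}{15} + 89 = \frac{1517}{15}$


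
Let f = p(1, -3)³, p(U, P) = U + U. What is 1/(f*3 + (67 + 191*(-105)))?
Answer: -1/19964 ≈ -5.0090e-5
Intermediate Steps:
p(U, P) = 2*U
f = 8 (f = (2*1)³ = 2³ = 8)
1/(f*3 + (67 + 191*(-105))) = 1/(8*3 + (67 + 191*(-105))) = 1/(24 + (67 - 20055)) = 1/(24 - 19988) = 1/(-19964) = -1/19964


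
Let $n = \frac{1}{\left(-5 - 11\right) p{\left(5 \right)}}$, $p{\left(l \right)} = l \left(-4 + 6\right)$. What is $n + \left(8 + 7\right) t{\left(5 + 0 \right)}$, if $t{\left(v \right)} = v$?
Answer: $\frac{11999}{160} \approx 74.994$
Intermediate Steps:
$p{\left(l \right)} = 2 l$ ($p{\left(l \right)} = l 2 = 2 l$)
$n = - \frac{1}{160}$ ($n = \frac{1}{\left(-5 - 11\right) 2 \cdot 5} = \frac{1}{\left(-16\right) 10} = \left(- \frac{1}{16}\right) \frac{1}{10} = - \frac{1}{160} \approx -0.00625$)
$n + \left(8 + 7\right) t{\left(5 + 0 \right)} = - \frac{1}{160} + \left(8 + 7\right) \left(5 + 0\right) = - \frac{1}{160} + 15 \cdot 5 = - \frac{1}{160} + 75 = \frac{11999}{160}$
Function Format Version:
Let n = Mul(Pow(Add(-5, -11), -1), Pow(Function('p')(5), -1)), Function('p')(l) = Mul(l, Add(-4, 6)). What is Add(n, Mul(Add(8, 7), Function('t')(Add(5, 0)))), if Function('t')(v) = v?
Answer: Rational(11999, 160) ≈ 74.994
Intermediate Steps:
Function('p')(l) = Mul(2, l) (Function('p')(l) = Mul(l, 2) = Mul(2, l))
n = Rational(-1, 160) (n = Mul(Pow(Add(-5, -11), -1), Pow(Mul(2, 5), -1)) = Mul(Pow(-16, -1), Pow(10, -1)) = Mul(Rational(-1, 16), Rational(1, 10)) = Rational(-1, 160) ≈ -0.0062500)
Add(n, Mul(Add(8, 7), Function('t')(Add(5, 0)))) = Add(Rational(-1, 160), Mul(Add(8, 7), Add(5, 0))) = Add(Rational(-1, 160), Mul(15, 5)) = Add(Rational(-1, 160), 75) = Rational(11999, 160)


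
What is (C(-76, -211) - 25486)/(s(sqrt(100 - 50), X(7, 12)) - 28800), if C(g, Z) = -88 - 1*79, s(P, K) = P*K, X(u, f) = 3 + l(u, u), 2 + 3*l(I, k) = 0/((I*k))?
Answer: 7822656/8782303 + 31689*sqrt(2)/87823030 ≈ 0.89124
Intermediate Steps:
l(I, k) = -2/3 (l(I, k) = -2/3 + (0/((I*k)))/3 = -2/3 + (0*(1/(I*k)))/3 = -2/3 + (1/3)*0 = -2/3 + 0 = -2/3)
X(u, f) = 7/3 (X(u, f) = 3 - 2/3 = 7/3)
s(P, K) = K*P
C(g, Z) = -167 (C(g, Z) = -88 - 79 = -167)
(C(-76, -211) - 25486)/(s(sqrt(100 - 50), X(7, 12)) - 28800) = (-167 - 25486)/(7*sqrt(100 - 50)/3 - 28800) = -25653/(7*sqrt(50)/3 - 28800) = -25653/(7*(5*sqrt(2))/3 - 28800) = -25653/(35*sqrt(2)/3 - 28800) = -25653/(-28800 + 35*sqrt(2)/3)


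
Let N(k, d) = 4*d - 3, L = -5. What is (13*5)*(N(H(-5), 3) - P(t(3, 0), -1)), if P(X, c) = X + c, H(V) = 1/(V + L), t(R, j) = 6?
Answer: 260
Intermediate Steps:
H(V) = 1/(-5 + V) (H(V) = 1/(V - 5) = 1/(-5 + V))
N(k, d) = -3 + 4*d
(13*5)*(N(H(-5), 3) - P(t(3, 0), -1)) = (13*5)*((-3 + 4*3) - (6 - 1)) = 65*((-3 + 12) - 1*5) = 65*(9 - 5) = 65*4 = 260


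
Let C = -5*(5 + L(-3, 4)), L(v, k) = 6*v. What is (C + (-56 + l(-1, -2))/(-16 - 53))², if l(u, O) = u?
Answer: 2292196/529 ≈ 4333.1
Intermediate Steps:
C = 65 (C = -5*(5 + 6*(-3)) = -5*(5 - 18) = -5*(-13) = 65)
(C + (-56 + l(-1, -2))/(-16 - 53))² = (65 + (-56 - 1)/(-16 - 53))² = (65 - 57/(-69))² = (65 - 57*(-1/69))² = (65 + 19/23)² = (1514/23)² = 2292196/529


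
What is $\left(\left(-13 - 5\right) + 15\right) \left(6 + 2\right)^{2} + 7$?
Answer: $-185$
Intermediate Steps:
$\left(\left(-13 - 5\right) + 15\right) \left(6 + 2\right)^{2} + 7 = \left(-18 + 15\right) 8^{2} + 7 = \left(-3\right) 64 + 7 = -192 + 7 = -185$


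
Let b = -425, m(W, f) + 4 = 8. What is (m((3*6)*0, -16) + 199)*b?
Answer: -86275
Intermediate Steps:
m(W, f) = 4 (m(W, f) = -4 + 8 = 4)
(m((3*6)*0, -16) + 199)*b = (4 + 199)*(-425) = 203*(-425) = -86275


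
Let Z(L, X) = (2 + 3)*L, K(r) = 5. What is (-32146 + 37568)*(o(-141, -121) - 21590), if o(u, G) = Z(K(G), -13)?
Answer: -116925430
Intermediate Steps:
Z(L, X) = 5*L
o(u, G) = 25 (o(u, G) = 5*5 = 25)
(-32146 + 37568)*(o(-141, -121) - 21590) = (-32146 + 37568)*(25 - 21590) = 5422*(-21565) = -116925430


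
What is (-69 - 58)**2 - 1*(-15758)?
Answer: 31887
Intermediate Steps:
(-69 - 58)**2 - 1*(-15758) = (-127)**2 + 15758 = 16129 + 15758 = 31887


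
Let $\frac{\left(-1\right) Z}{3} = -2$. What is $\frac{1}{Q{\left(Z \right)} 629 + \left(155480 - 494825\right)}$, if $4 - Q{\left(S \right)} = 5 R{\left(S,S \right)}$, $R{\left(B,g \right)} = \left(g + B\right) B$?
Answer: $- \frac{1}{563269} \approx -1.7754 \cdot 10^{-6}$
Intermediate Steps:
$Z = 6$ ($Z = \left(-3\right) \left(-2\right) = 6$)
$R{\left(B,g \right)} = B \left(B + g\right)$ ($R{\left(B,g \right)} = \left(B + g\right) B = B \left(B + g\right)$)
$Q{\left(S \right)} = 4 - 10 S^{2}$ ($Q{\left(S \right)} = 4 - 5 S \left(S + S\right) = 4 - 5 S 2 S = 4 - 5 \cdot 2 S^{2} = 4 - 10 S^{2}$)
$\frac{1}{Q{\left(Z \right)} 629 + \left(155480 - 494825\right)} = \frac{1}{\left(4 - 10 \cdot 6^{2}\right) 629 + \left(155480 - 494825\right)} = \frac{1}{\left(4 - 360\right) 629 - 339345} = \frac{1}{\left(-356\right) 629 - 339345} = \frac{1}{-223924 - 339345} = \frac{1}{-563269} = - \frac{1}{563269}$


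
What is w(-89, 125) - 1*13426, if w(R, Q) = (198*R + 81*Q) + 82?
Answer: -20841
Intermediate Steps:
w(R, Q) = 82 + 81*Q + 198*R (w(R, Q) = (81*Q + 198*R) + 82 = 82 + 81*Q + 198*R)
w(-89, 125) - 1*13426 = (82 + 81*125 + 198*(-89)) - 1*13426 = (82 + 10125 - 17622) - 13426 = -7415 - 13426 = -20841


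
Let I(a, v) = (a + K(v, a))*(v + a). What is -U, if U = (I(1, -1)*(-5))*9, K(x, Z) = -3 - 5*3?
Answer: 0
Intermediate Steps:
K(x, Z) = -18 (K(x, Z) = -3 - 15 = -18)
I(a, v) = (-18 + a)*(a + v) (I(a, v) = (a - 18)*(v + a) = (-18 + a)*(a + v))
U = 0 (U = ((1² - 18*1 - 18*(-1) + 1*(-1))*(-5))*9 = ((1 - 18 + 18 - 1)*(-5))*9 = (0*(-5))*9 = 0*9 = 0)
-U = -1*0 = 0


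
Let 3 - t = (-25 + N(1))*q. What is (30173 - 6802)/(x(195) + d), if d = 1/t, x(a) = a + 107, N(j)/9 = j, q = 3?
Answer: 1191921/15403 ≈ 77.382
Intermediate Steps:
N(j) = 9*j
x(a) = 107 + a
t = 51 (t = 3 - (-25 + 9*1)*3 = 3 - (-25 + 9)*3 = 3 - (-16)*3 = 3 - 1*(-48) = 3 + 48 = 51)
d = 1/51 ≈ 0.019608
(30173 - 6802)/(x(195) + d) = (30173 - 6802)/((107 + 195) + 1/51) = 23371/(302 + 1/51) = 23371/(15403/51) = 23371*(51/15403) = 1191921/15403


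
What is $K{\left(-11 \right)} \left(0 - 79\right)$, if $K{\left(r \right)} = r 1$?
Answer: $869$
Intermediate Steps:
$K{\left(r \right)} = r$
$K{\left(-11 \right)} \left(0 - 79\right) = - 11 \left(0 - 79\right) = \left(-11\right) \left(-79\right) = 869$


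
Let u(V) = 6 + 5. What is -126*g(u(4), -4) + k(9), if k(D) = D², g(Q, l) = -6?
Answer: 837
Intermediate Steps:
u(V) = 11
-126*g(u(4), -4) + k(9) = -126*(-6) + 9² = 756 + 81 = 837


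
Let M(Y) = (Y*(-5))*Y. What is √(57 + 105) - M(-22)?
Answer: 2420 + 9*√2 ≈ 2432.7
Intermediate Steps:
M(Y) = -5*Y² (M(Y) = (-5*Y)*Y = -5*Y²)
√(57 + 105) - M(-22) = √(57 + 105) - (-5)*(-22)² = √162 - (-5)*484 = 9*√2 - 1*(-2420) = 9*√2 + 2420 = 2420 + 9*√2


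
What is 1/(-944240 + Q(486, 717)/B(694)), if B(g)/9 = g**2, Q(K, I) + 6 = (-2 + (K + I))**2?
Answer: -4334724/4093018347365 ≈ -1.0591e-6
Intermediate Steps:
Q(K, I) = -6 + (-2 + I + K)**2 (Q(K, I) = -6 + (-2 + (K + I))**2 = -6 + (-2 + (I + K))**2 = -6 + (-2 + I + K)**2)
B(g) = 9*g**2
1/(-944240 + Q(486, 717)/B(694)) = 1/(-944240 + (-6 + (-2 + 717 + 486)**2)/((9*694**2))) = 1/(-944240 + (-6 + 1201**2)/((9*481636))) = 1/(-944240 + (-6 + 1442401)/4334724) = 1/(-944240 + 1442395*(1/4334724)) = 1/(-944240 + 1442395/4334724) = 1/(-4093018347365/4334724) = -4334724/4093018347365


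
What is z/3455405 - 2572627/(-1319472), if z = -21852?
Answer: 521213829223/268194714480 ≈ 1.9434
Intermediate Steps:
z/3455405 - 2572627/(-1319472) = -21852/3455405 - 2572627/(-1319472) = -21852*1/3455405 - 2572627*(-1/1319472) = -21852/3455405 + 151331/77616 = 521213829223/268194714480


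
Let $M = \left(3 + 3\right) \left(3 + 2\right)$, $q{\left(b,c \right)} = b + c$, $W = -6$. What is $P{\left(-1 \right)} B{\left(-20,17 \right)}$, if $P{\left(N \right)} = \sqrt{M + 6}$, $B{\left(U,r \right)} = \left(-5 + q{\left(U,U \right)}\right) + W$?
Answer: $-306$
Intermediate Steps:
$M = 30$ ($M = 6 \cdot 5 = 30$)
$B{\left(U,r \right)} = -11 + 2 U$ ($B{\left(U,r \right)} = \left(-5 + \left(U + U\right)\right) - 6 = \left(-5 + 2 U\right) - 6 = -11 + 2 U$)
$P{\left(N \right)} = 6$ ($P{\left(N \right)} = \sqrt{30 + 6} = \sqrt{36} = 6$)
$P{\left(-1 \right)} B{\left(-20,17 \right)} = 6 \left(-11 + 2 \left(-20\right)\right) = 6 \left(-11 - 40\right) = 6 \left(-51\right) = -306$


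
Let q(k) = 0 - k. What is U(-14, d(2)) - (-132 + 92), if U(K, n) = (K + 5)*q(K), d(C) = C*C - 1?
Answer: -86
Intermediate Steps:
d(C) = -1 + C² (d(C) = C² - 1 = -1 + C²)
q(k) = -k
U(K, n) = -K*(5 + K) (U(K, n) = (K + 5)*(-K) = (5 + K)*(-K) = -K*(5 + K))
U(-14, d(2)) - (-132 + 92) = -1*(-14)*(5 - 14) - (-132 + 92) = -1*(-14)*(-9) - 1*(-40) = -126 + 40 = -86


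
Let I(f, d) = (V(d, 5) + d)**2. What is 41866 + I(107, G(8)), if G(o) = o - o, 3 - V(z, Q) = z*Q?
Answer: 41875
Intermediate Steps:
V(z, Q) = 3 - Q*z (V(z, Q) = 3 - z*Q = 3 - Q*z)
G(o) = 0
I(f, d) = (3 - 4*d)**2 (I(f, d) = ((3 - 1*5*d) + d)**2 = ((3 - 5*d) + d)**2 = (3 - 4*d)**2)
41866 + I(107, G(8)) = 41866 + (-3 + 4*0)**2 = 41866 + (-3 + 0)**2 = 41866 + (-3)**2 = 41866 + 9 = 41875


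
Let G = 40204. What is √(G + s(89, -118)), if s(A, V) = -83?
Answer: √40121 ≈ 200.30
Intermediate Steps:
√(G + s(89, -118)) = √(40204 - 83) = √40121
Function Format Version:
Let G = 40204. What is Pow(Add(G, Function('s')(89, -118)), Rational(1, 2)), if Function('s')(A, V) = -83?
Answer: Pow(40121, Rational(1, 2)) ≈ 200.30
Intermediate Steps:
Pow(Add(G, Function('s')(89, -118)), Rational(1, 2)) = Pow(Add(40204, -83), Rational(1, 2)) = Pow(40121, Rational(1, 2))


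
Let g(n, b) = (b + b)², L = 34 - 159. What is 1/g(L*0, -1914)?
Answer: 1/14653584 ≈ 6.8243e-8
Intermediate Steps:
L = -125
g(n, b) = 4*b² (g(n, b) = (2*b)² = 4*b²)
1/g(L*0, -1914) = 1/(4*(-1914)²) = 1/(4*3663396) = 1/14653584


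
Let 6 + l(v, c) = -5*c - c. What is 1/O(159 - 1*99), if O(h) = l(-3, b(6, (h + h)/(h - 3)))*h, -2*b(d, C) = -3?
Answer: -1/900 ≈ -0.0011111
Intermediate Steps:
b(d, C) = 3/2 (b(d, C) = -½*(-3) = 3/2)
l(v, c) = -6 - 6*c (l(v, c) = -6 + (-5*c - c) = -6 - 6*c)
O(h) = -15*h (O(h) = (-6 - 6*3/2)*h = (-6 - 9)*h = -15*h)
1/O(159 - 1*99) = 1/(-15*(159 - 1*99)) = 1/(-15*(159 - 99)) = 1/(-15*60) = 1/(-900) = -1/900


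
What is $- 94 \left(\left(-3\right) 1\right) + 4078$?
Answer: $4360$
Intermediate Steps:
$- 94 \left(\left(-3\right) 1\right) + 4078 = \left(-94\right) \left(-3\right) + 4078 = 282 + 4078 = 4360$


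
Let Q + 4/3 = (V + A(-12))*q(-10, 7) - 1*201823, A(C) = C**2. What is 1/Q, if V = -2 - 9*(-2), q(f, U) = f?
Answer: -3/610273 ≈ -4.9158e-6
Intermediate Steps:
V = 16 (V = -2 + 18 = 16)
Q = -610273/3 (Q = -4/3 + ((16 + (-12)**2)*(-10) - 1*201823) = -4/3 + ((16 + 144)*(-10) - 201823) = -4/3 + (160*(-10) - 201823) = -4/3 + (-1600 - 201823) = -4/3 - 203423 = -610273/3 ≈ -2.0342e+5)
1/Q = 1/(-610273/3) = -3/610273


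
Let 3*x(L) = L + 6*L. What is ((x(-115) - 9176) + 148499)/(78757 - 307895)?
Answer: -208582/343707 ≈ -0.60686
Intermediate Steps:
x(L) = 7*L/3 (x(L) = (L + 6*L)/3 = (7*L)/3 = 7*L/3)
((x(-115) - 9176) + 148499)/(78757 - 307895) = (((7/3)*(-115) - 9176) + 148499)/(78757 - 307895) = ((-805/3 - 9176) + 148499)/(-229138) = (-28333/3 + 148499)*(-1/229138) = (417164/3)*(-1/229138) = -208582/343707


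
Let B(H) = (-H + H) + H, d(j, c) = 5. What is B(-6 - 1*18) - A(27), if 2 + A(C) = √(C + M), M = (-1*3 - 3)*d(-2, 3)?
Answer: -22 - I*√3 ≈ -22.0 - 1.732*I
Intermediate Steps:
M = -30 (M = (-1*3 - 3)*5 = (-3 - 3)*5 = -6*5 = -30)
A(C) = -2 + √(-30 + C) (A(C) = -2 + √(C - 30) = -2 + √(-30 + C))
B(H) = H (B(H) = 0 + H = H)
B(-6 - 1*18) - A(27) = (-6 - 1*18) - (-2 + √(-30 + 27)) = (-6 - 18) - (-2 + √(-3)) = -24 - (-2 + I*√3) = -24 + (2 - I*√3) = -22 - I*√3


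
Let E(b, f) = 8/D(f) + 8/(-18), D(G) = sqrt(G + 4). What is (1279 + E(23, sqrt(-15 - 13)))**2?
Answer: (11507/9 + 8/sqrt(4 + 2*I*sqrt(7)))**2 ≈ 1.6418e+6 - 3546.0*I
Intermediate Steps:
D(G) = sqrt(4 + G)
E(b, f) = -4/9 + 8/sqrt(4 + f) (E(b, f) = 8/(sqrt(4 + f)) + 8/(-18) = 8/sqrt(4 + f) + 8*(-1/18) = 8/sqrt(4 + f) - 4/9 = -4/9 + 8/sqrt(4 + f))
(1279 + E(23, sqrt(-15 - 13)))**2 = (1279 + (-4/9 + 8/sqrt(4 + sqrt(-15 - 13))))**2 = (1279 + (-4/9 + 8/sqrt(4 + sqrt(-28))))**2 = (1279 + (-4/9 + 8/sqrt(4 + 2*I*sqrt(7))))**2 = (11507/9 + 8/sqrt(4 + 2*I*sqrt(7)))**2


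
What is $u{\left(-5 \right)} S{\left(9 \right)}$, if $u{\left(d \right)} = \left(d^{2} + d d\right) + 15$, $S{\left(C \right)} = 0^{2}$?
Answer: $0$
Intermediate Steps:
$S{\left(C \right)} = 0$
$u{\left(d \right)} = 15 + 2 d^{2}$ ($u{\left(d \right)} = \left(d^{2} + d^{2}\right) + 15 = 2 d^{2} + 15 = 15 + 2 d^{2}$)
$u{\left(-5 \right)} S{\left(9 \right)} = \left(15 + 2 \left(-5\right)^{2}\right) 0 = \left(15 + 2 \cdot 25\right) 0 = \left(15 + 50\right) 0 = 65 \cdot 0 = 0$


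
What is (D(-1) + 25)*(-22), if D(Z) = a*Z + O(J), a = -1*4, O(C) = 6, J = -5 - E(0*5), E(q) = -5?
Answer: -770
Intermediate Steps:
J = 0 (J = -5 - 1*(-5) = -5 + 5 = 0)
a = -4
D(Z) = 6 - 4*Z (D(Z) = -4*Z + 6 = 6 - 4*Z)
(D(-1) + 25)*(-22) = ((6 - 4*(-1)) + 25)*(-22) = ((6 + 4) + 25)*(-22) = (10 + 25)*(-22) = 35*(-22) = -770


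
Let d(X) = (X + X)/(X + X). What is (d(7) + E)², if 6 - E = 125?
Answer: 13924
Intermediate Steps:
d(X) = 1 (d(X) = (2*X)/((2*X)) = (2*X)*(1/(2*X)) = 1)
E = -119 (E = 6 - 1*125 = 6 - 125 = -119)
(d(7) + E)² = (1 - 119)² = (-118)² = 13924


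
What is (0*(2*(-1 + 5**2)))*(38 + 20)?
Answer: 0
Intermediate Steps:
(0*(2*(-1 + 5**2)))*(38 + 20) = (0*(2*(-1 + 25)))*58 = (0*(2*24))*58 = (0*48)*58 = 0*58 = 0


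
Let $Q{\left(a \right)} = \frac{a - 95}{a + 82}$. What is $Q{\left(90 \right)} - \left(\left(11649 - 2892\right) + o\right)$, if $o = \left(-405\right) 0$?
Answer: $- \frac{1506209}{172} \approx -8757.0$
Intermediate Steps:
$o = 0$
$Q{\left(a \right)} = \frac{-95 + a}{82 + a}$
$Q{\left(90 \right)} - \left(\left(11649 - 2892\right) + o\right) = \frac{-95 + 90}{82 + 90} - \left(\left(11649 - 2892\right) + 0\right) = \frac{1}{172} \left(-5\right) - \left(8757 + 0\right) = \frac{1}{172} \left(-5\right) - 8757 = - \frac{5}{172} - 8757 = - \frac{1506209}{172}$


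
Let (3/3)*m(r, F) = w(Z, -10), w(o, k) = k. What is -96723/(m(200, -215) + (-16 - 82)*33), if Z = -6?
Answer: 96723/3244 ≈ 29.816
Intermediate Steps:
m(r, F) = -10
-96723/(m(200, -215) + (-16 - 82)*33) = -96723/(-10 + (-16 - 82)*33) = -96723/(-10 - 98*33) = -96723/(-10 - 3234) = -96723/(-3244) = -96723*(-1/3244) = 96723/3244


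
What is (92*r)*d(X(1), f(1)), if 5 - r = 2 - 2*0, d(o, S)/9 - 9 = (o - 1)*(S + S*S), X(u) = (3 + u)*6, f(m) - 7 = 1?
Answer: 4135860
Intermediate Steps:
f(m) = 8 (f(m) = 7 + 1 = 8)
X(u) = 18 + 6*u
d(o, S) = 81 + 9*(-1 + o)*(S + S²) (d(o, S) = 81 + 9*((o - 1)*(S + S*S)) = 81 + 9*((-1 + o)*(S + S²)) = 81 + 9*(-1 + o)*(S + S²))
r = 3 (r = 5 - (2 - 2*0) = 5 - (2 + 0) = 5 - 1*2 = 5 - 2 = 3)
(92*r)*d(X(1), f(1)) = (92*3)*(81 - 9*8 - 9*8² + 9*8*(18 + 6*1) + 9*(18 + 6*1)*8²) = 276*(81 - 72 - 9*64 + 9*8*(18 + 6) + 9*(18 + 6)*64) = 276*(81 - 72 - 576 + 9*8*24 + 9*24*64) = 276*(81 - 72 - 576 + 1728 + 13824) = 276*14985 = 4135860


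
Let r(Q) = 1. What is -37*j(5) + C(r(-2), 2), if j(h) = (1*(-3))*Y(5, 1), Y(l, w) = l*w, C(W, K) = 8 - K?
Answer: 561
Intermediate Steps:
j(h) = -15 (j(h) = (1*(-3))*(5*1) = -3*5 = -15)
-37*j(5) + C(r(-2), 2) = -37*(-15) + (8 - 1*2) = 555 + (8 - 2) = 555 + 6 = 561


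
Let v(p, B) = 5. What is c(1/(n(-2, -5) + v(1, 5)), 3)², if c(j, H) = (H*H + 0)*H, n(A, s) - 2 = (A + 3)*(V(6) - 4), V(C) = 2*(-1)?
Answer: 729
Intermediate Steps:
V(C) = -2
n(A, s) = -16 - 6*A (n(A, s) = 2 + (A + 3)*(-2 - 4) = 2 + (3 + A)*(-6) = 2 + (-18 - 6*A) = -16 - 6*A)
c(j, H) = H³ (c(j, H) = (H² + 0)*H = H²*H = H³)
c(1/(n(-2, -5) + v(1, 5)), 3)² = (3³)² = 27² = 729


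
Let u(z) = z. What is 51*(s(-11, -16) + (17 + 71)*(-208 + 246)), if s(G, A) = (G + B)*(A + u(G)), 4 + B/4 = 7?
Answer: 169167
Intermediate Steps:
B = 12 (B = -16 + 4*7 = -16 + 28 = 12)
s(G, A) = (12 + G)*(A + G) (s(G, A) = (G + 12)*(A + G) = (12 + G)*(A + G))
51*(s(-11, -16) + (17 + 71)*(-208 + 246)) = 51*(((-11)² + 12*(-16) + 12*(-11) - 16*(-11)) + (17 + 71)*(-208 + 246)) = 51*((121 - 192 - 132 + 176) + 88*38) = 51*(-27 + 3344) = 51*3317 = 169167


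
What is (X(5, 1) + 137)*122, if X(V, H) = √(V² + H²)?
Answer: 16714 + 122*√26 ≈ 17336.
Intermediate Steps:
X(V, H) = √(H² + V²)
(X(5, 1) + 137)*122 = (√(1² + 5²) + 137)*122 = (√(1 + 25) + 137)*122 = (√26 + 137)*122 = (137 + √26)*122 = 16714 + 122*√26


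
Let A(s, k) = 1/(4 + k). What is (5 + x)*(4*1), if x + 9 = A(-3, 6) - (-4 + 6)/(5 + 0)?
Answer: -86/5 ≈ -17.200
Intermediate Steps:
x = -93/10 (x = -9 + (1/(4 + 6) - (-4 + 6)/(5 + 0)) = -9 + (1/10 - 2/5) = -9 + (⅒ - 2/5) = -9 + (⅒ - 1*⅖) = -9 + (⅒ - ⅖) = -9 - 3/10 = -93/10 ≈ -9.3000)
(5 + x)*(4*1) = (5 - 93/10)*(4*1) = -43/10*4 = -86/5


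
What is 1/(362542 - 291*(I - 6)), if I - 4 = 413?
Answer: 1/242941 ≈ 4.1162e-6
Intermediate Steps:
I = 417 (I = 4 + 413 = 417)
1/(362542 - 291*(I - 6)) = 1/(362542 - 291*(417 - 6)) = 1/(362542 - 291*411) = 1/(362542 - 119601) = 1/242941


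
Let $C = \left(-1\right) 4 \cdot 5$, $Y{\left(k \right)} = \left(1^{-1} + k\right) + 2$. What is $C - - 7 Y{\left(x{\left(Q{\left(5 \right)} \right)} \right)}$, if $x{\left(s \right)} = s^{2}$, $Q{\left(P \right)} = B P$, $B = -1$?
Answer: $176$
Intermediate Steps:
$Q{\left(P \right)} = - P$
$Y{\left(k \right)} = 3 + k$ ($Y{\left(k \right)} = \left(1 + k\right) + 2 = 3 + k$)
$C = -20$ ($C = \left(-4\right) 5 = -20$)
$C - - 7 Y{\left(x{\left(Q{\left(5 \right)} \right)} \right)} = -20 - - 7 \left(3 + \left(\left(-1\right) 5\right)^{2}\right) = -20 - - 7 \left(3 + \left(-5\right)^{2}\right) = -20 - - 7 \left(3 + 25\right) = -20 - \left(-7\right) 28 = -20 - -196 = -20 + 196 = 176$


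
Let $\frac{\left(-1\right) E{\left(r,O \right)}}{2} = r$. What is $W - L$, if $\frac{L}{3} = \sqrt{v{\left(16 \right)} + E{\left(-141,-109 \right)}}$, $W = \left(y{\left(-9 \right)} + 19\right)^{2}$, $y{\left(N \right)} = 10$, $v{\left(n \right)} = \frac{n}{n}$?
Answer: $841 - 3 \sqrt{283} \approx 790.53$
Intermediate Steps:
$v{\left(n \right)} = 1$
$E{\left(r,O \right)} = - 2 r$
$W = 841$ ($W = \left(10 + 19\right)^{2} = 29^{2} = 841$)
$L = 3 \sqrt{283}$ ($L = 3 \sqrt{1 - -282} = 3 \sqrt{1 + 282} = 3 \sqrt{283} \approx 50.468$)
$W - L = 841 - 3 \sqrt{283}$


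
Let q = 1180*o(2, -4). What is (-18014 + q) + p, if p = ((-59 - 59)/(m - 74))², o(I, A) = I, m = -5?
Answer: -97682690/6241 ≈ -15652.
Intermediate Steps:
q = 2360 (q = 1180*2 = 2360)
p = 13924/6241 (p = ((-59 - 59)/(-5 - 74))² = (-118/(-79))² = (-118*(-1/79))² = (118/79)² = 13924/6241 ≈ 2.2311)
(-18014 + q) + p = (-18014 + 2360) + 13924/6241 = -15654 + 13924/6241 = -97682690/6241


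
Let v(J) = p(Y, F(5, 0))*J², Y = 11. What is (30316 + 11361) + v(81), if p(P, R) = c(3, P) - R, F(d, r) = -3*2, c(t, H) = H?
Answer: 153214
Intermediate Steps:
F(d, r) = -6
p(P, R) = P - R
v(J) = 17*J² (v(J) = (11 - 1*(-6))*J² = (11 + 6)*J² = 17*J²)
(30316 + 11361) + v(81) = (30316 + 11361) + 17*81² = 41677 + 17*6561 = 41677 + 111537 = 153214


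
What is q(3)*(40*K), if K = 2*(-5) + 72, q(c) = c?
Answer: 7440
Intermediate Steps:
K = 62 (K = -10 + 72 = 62)
q(3)*(40*K) = 3*(40*62) = 3*2480 = 7440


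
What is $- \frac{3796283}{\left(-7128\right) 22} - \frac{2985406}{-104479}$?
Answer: $\frac{864791278853}{16383978864} \approx 52.783$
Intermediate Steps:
$- \frac{3796283}{\left(-7128\right) 22} - \frac{2985406}{-104479} = - \frac{3796283}{-156816} - - \frac{2985406}{104479} = \left(-3796283\right) \left(- \frac{1}{156816}\right) + \frac{2985406}{104479} = \frac{3796283}{156816} + \frac{2985406}{104479} = \frac{864791278853}{16383978864}$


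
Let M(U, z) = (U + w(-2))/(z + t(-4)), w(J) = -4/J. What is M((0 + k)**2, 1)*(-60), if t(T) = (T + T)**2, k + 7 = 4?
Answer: -132/13 ≈ -10.154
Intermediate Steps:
k = -3 (k = -7 + 4 = -3)
t(T) = 4*T**2 (t(T) = (2*T)**2 = 4*T**2)
M(U, z) = (2 + U)/(64 + z) (M(U, z) = (U - 4/(-2))/(z + 4*(-4)**2) = (U - 4*(-1/2))/(z + 4*16) = (U + 2)/(z + 64) = (2 + U)/(64 + z))
M((0 + k)**2, 1)*(-60) = ((2 + (0 - 3)**2)/(64 + 1))*(-60) = ((2 + (-3)**2)/65)*(-60) = ((2 + 9)/65)*(-60) = ((1/65)*11)*(-60) = (11/65)*(-60) = -132/13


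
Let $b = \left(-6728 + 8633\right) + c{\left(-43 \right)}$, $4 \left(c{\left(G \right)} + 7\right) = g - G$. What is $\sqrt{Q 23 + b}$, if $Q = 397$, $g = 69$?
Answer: $\sqrt{11057} \approx 105.15$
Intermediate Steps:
$c{\left(G \right)} = \frac{41}{4} - \frac{G}{4}$ ($c{\left(G \right)} = -7 + \frac{69 - G}{4} = -7 - \left(- \frac{69}{4} + \frac{G}{4}\right) = \frac{41}{4} - \frac{G}{4}$)
$b = 1926$ ($b = \left(-6728 + 8633\right) + \left(\frac{41}{4} - - \frac{43}{4}\right) = 1905 + \left(\frac{41}{4} + \frac{43}{4}\right) = 1905 + 21 = 1926$)
$\sqrt{Q 23 + b} = \sqrt{397 \cdot 23 + 1926} = \sqrt{9131 + 1926} = \sqrt{11057}$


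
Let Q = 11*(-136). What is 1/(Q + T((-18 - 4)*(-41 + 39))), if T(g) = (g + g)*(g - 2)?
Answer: 1/2200 ≈ 0.00045455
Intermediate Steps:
Q = -1496
T(g) = 2*g*(-2 + g) (T(g) = (2*g)*(-2 + g) = 2*g*(-2 + g))
1/(Q + T((-18 - 4)*(-41 + 39))) = 1/(-1496 + 2*((-18 - 4)*(-41 + 39))*(-2 + (-18 - 4)*(-41 + 39))) = 1/(-1496 + 2*(-22*(-2))*(-2 - 22*(-2))) = 1/(-1496 + 2*44*(-2 + 44)) = 1/(-1496 + 2*44*42) = 1/(-1496 + 3696) = 1/2200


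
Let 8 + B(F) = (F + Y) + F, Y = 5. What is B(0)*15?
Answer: -45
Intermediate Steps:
B(F) = -3 + 2*F (B(F) = -8 + ((F + 5) + F) = -8 + ((5 + F) + F) = -8 + (5 + 2*F) = -3 + 2*F)
B(0)*15 = (-3 + 2*0)*15 = (-3 + 0)*15 = -3*15 = -45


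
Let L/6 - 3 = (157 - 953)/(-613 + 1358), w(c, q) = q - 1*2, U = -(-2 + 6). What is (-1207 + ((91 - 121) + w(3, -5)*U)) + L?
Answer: -892071/745 ≈ -1197.4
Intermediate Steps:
U = -4 (U = -1*4 = -4)
w(c, q) = -2 + q (w(c, q) = q - 2 = -2 + q)
L = 8634/745 (L = 18 + 6*((157 - 953)/(-613 + 1358)) = 18 + 6*(-796/745) = 18 - 4776/745 = 8634/745 ≈ 11.589)
(-1207 + ((91 - 121) + w(3, -5)*U)) + L = (-1207 + ((91 - 121) + (-2 - 5)*(-4))) + 8634/745 = (-1207 + (-30 - 7*(-4))) + 8634/745 = (-1207 + (-30 + 28)) + 8634/745 = (-1207 - 2) + 8634/745 = -1209 + 8634/745 = -892071/745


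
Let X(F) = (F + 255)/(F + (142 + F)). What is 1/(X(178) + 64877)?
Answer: 498/32309179 ≈ 1.5414e-5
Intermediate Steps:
X(F) = (255 + F)/(142 + 2*F)
1/(X(178) + 64877) = 1/((255 + 178)/(2*(71 + 178)) + 64877) = 1/((½)*433/249 + 64877) = 1/((½)*(1/249)*433 + 64877) = 1/(433/498 + 64877) = 1/(32309179/498) = 498/32309179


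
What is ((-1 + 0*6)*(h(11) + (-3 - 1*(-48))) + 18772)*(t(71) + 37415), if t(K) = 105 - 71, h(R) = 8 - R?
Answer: 701419770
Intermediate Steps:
t(K) = 34
((-1 + 0*6)*(h(11) + (-3 - 1*(-48))) + 18772)*(t(71) + 37415) = ((-1 + 0*6)*((8 - 1*11) + (-3 - 1*(-48))) + 18772)*(34 + 37415) = ((-1 + 0)*((8 - 11) + (-3 + 48)) + 18772)*37449 = (-(-3 + 45) + 18772)*37449 = (-1*42 + 18772)*37449 = (-42 + 18772)*37449 = 18730*37449 = 701419770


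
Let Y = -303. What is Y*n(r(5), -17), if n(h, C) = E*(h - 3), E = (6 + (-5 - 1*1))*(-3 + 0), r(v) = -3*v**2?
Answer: 0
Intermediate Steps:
E = 0 (E = (6 + (-5 - 1))*(-3) = (6 - 6)*(-3) = 0*(-3) = 0)
n(h, C) = 0 (n(h, C) = 0*(h - 3) = 0*(-3 + h) = 0)
Y*n(r(5), -17) = -303*0 = 0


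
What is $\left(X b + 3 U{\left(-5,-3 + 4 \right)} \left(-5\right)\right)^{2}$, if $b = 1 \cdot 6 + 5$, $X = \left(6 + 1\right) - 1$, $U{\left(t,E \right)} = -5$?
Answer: $19881$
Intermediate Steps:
$X = 6$ ($X = 7 - 1 = 6$)
$b = 11$ ($b = 6 + 5 = 11$)
$\left(X b + 3 U{\left(-5,-3 + 4 \right)} \left(-5\right)\right)^{2} = \left(6 \cdot 11 + 3 \left(-5\right) \left(-5\right)\right)^{2} = \left(66 - -75\right)^{2} = \left(66 + 75\right)^{2} = 141^{2} = 19881$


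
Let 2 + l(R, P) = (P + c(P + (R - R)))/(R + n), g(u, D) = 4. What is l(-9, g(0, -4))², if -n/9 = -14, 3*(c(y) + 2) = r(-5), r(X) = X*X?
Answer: 450241/123201 ≈ 3.6545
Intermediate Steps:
r(X) = X²
c(y) = 19/3 (c(y) = -2 + (⅓)*(-5)² = -2 + (⅓)*25 = -2 + 25/3 = 19/3)
n = 126 (n = -9*(-14) = 126)
l(R, P) = -2 + (19/3 + P)/(126 + R) (l(R, P) = -2 + (P + 19/3)/(R + 126) = -2 + (19/3 + P)/(126 + R))
l(-9, g(0, -4))² = ((-737/3 + 4 - 2*(-9))/(126 - 9))² = ((-737/3 + 4 + 18)/117)² = ((1/117)*(-671/3))² = (-671/351)² = 450241/123201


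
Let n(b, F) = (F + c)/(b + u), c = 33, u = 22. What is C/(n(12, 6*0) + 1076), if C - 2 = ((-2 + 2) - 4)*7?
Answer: -884/36617 ≈ -0.024142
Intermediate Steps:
n(b, F) = (33 + F)/(22 + b) (n(b, F) = (F + 33)/(b + 22) = (33 + F)/(22 + b))
C = -26 (C = 2 + ((-2 + 2) - 4)*7 = 2 + (0 - 4)*7 = 2 - 4*7 = 2 - 28 = -26)
C/(n(12, 6*0) + 1076) = -26/((33 + 6*0)/(22 + 12) + 1076) = -26/((33 + 0)/34 + 1076) = -26/((1/34)*33 + 1076) = -26/(33/34 + 1076) = -26/36617/34 = -26*34/36617 = -884/36617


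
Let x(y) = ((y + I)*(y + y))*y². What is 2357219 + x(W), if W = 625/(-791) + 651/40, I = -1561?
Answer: -4569790530628126192977479/501090193614080000 ≈ -9.1197e+6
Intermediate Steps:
W = 489941/31640 (W = 625*(-1/791) + 651*(1/40) = -625/791 + 651/40 = 489941/31640 ≈ 15.485)
x(y) = 2*y³*(-1561 + y) (x(y) = ((y - 1561)*(y + y))*y² = ((-1561 + y)*(2*y))*y² = (2*y*(-1561 + y))*y² = 2*y³*(-1561 + y))
2357219 + x(W) = 2357219 + 2*(489941/31640)³*(-1561 + 489941/31640) = 2357219 + 2*(117606507416864621/31674474944000)*(-48900099/31640) = 2357219 - 5750969855728914236497479/501090193614080000 = -4569790530628126192977479/501090193614080000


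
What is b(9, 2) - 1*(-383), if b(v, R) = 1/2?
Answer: 767/2 ≈ 383.50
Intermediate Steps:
b(v, R) = ½
b(9, 2) - 1*(-383) = ½ - 1*(-383) = ½ + 383 = 767/2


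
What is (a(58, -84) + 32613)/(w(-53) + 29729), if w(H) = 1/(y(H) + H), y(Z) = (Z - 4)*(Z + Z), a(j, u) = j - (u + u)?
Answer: 196672771/178046982 ≈ 1.1046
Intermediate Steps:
a(j, u) = j - 2*u
y(Z) = 2*Z*(-4 + Z) (y(Z) = (-4 + Z)*(2*Z) = 2*Z*(-4 + Z))
w(H) = 1/(H + 2*H*(-4 + H)) (w(H) = 1/(2*H*(-4 + H) + H) = 1/(H + 2*H*(-4 + H)))
(a(58, -84) + 32613)/(w(-53) + 29729) = ((58 - 2*(-84)) + 32613)/(1/((-53)*(-7 + 2*(-53))) + 29729) = ((58 + 168) + 32613)/(-1/(53*(-7 - 106)) + 29729) = (226 + 32613)/(-1/53/(-113) + 29729) = 32839/(-1/53*(-1/113) + 29729) = 32839/(1/5989 + 29729) = 32839/(178046982/5989) = 32839*(5989/178046982) = 196672771/178046982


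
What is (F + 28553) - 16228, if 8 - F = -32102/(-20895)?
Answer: 36809419/2985 ≈ 12331.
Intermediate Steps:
F = 19294/2985 (F = 8 - (-32102)/(-20895) = 8 - (-32102)*(-1)/20895 = 8 - 1*4586/2985 = 8 - 4586/2985 = 19294/2985 ≈ 6.4637)
(F + 28553) - 16228 = (19294/2985 + 28553) - 16228 = 85249999/2985 - 16228 = 36809419/2985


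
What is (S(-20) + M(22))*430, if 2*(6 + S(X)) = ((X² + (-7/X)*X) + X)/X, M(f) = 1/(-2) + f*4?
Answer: 124141/4 ≈ 31035.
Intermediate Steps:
M(f) = -½ + 4*f
S(X) = -6 + (-7 + X + X²)/(2*X) (S(X) = -6 + (((X² + (-7/X)*X) + X)/X)/2 = -6 + (((X² - 7) + X)/X)/2 = -6 + (((-7 + X²) + X)/X)/2 = -6 + ((-7 + X + X²)/X)/2 = -6 + (-7 + X + X²)/(2*X))
(S(-20) + M(22))*430 = ((½)*(-7 - 20*(-11 - 20))/(-20) + (-½ + 4*22))*430 = ((½)*(-1/20)*(-7 - 20*(-31)) + (-½ + 88))*430 = ((½)*(-1/20)*(-7 + 620) + 175/2)*430 = ((½)*(-1/20)*613 + 175/2)*430 = (-613/40 + 175/2)*430 = (2887/40)*430 = 124141/4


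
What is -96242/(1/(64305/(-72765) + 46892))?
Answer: -7297350910270/1617 ≈ -4.5129e+9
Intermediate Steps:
-96242/(1/(64305/(-72765) + 46892)) = -96242/(1/(64305*(-1/72765) + 46892)) = -96242/(1/(-1429/1617 + 46892)) = -96242/(1/(75822935/1617)) = -96242/1617/75822935 = -96242*75822935/1617 = -7297350910270/1617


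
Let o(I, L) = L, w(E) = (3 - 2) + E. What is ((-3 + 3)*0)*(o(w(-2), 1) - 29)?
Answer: 0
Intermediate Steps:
w(E) = 1 + E
((-3 + 3)*0)*(o(w(-2), 1) - 29) = ((-3 + 3)*0)*(1 - 29) = (0*0)*(-28) = 0*(-28) = 0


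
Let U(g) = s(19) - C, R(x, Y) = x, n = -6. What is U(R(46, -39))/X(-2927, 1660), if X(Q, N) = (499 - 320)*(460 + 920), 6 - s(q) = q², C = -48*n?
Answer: -643/247020 ≈ -0.0026030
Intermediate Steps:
C = 288 (C = -48*(-6) = 288)
s(q) = 6 - q²
X(Q, N) = 247020 (X(Q, N) = 179*1380 = 247020)
U(g) = -643 (U(g) = (6 - 1*19²) - 1*288 = (6 - 1*361) - 288 = (6 - 361) - 288 = -355 - 288 = -643)
U(R(46, -39))/X(-2927, 1660) = -643/247020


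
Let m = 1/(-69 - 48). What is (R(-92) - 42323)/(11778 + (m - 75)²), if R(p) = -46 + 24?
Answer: -579660705/238247218 ≈ -2.4330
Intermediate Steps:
R(p) = -22
m = -1/117 (m = 1/(-117) = -1/117 ≈ -0.0085470)
(R(-92) - 42323)/(11778 + (m - 75)²) = (-22 - 42323)/(11778 + (-1/117 - 75)²) = -42345/(11778 + (-8776/117)²) = -42345/(11778 + 77018176/13689) = -42345/238247218/13689 = -42345*13689/238247218 = -579660705/238247218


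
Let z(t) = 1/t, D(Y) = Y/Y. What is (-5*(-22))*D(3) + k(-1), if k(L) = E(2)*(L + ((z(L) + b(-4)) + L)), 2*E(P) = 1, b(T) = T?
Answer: 213/2 ≈ 106.50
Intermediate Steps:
D(Y) = 1
E(P) = ½ (E(P) = (½)*1 = ½)
k(L) = -2 + L + 1/(2*L) (k(L) = (L + ((1/L - 4) + L))/2 = (L + ((-4 + 1/L) + L))/2 = (L + (-4 + L + 1/L))/2 = (-4 + 1/L + 2*L)/2 = -2 + L + 1/(2*L))
(-5*(-22))*D(3) + k(-1) = -5*(-22)*1 + (-2 - 1 + (½)/(-1)) = 110*1 + (-2 - 1 + (½)*(-1)) = 110 + (-2 - 1 - ½) = 110 - 7/2 = 213/2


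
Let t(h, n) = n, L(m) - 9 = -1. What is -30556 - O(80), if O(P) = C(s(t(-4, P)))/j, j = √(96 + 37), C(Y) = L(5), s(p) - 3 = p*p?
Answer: -30556 - 8*√133/133 ≈ -30557.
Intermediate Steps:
L(m) = 8 (L(m) = 9 - 1 = 8)
s(p) = 3 + p² (s(p) = 3 + p*p = 3 + p²)
C(Y) = 8
j = √133 ≈ 11.533
O(P) = 8*√133/133 (O(P) = 8/(√133) = 8*(√133/133) = 8*√133/133)
-30556 - O(80) = -30556 - 8*√133/133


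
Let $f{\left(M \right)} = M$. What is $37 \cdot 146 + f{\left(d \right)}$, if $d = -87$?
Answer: $5315$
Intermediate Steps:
$37 \cdot 146 + f{\left(d \right)} = 37 \cdot 146 - 87 = 5402 - 87 = 5315$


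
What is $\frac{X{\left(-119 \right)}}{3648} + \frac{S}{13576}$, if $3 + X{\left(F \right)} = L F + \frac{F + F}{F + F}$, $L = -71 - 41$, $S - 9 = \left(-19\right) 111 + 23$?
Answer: $\frac{3611185}{1031776} \approx 3.5$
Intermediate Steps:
$S = -2077$ ($S = 9 + \left(\left(-19\right) 111 + 23\right) = 9 + \left(-2109 + 23\right) = 9 - 2086 = -2077$)
$L = -112$
$X{\left(F \right)} = -2 - 112 F$ ($X{\left(F \right)} = -3 - \left(112 F - \frac{F + F}{F + F}\right) = -3 - \left(112 F - \frac{2 F}{2 F}\right) = -3 + \left(- 112 F + 2 F \frac{1}{2 F}\right) = -3 - \left(-1 + 112 F\right) = -2 - 112 F$)
$\frac{X{\left(-119 \right)}}{3648} + \frac{S}{13576} = \frac{-2 - -13328}{3648} - \frac{2077}{13576} = \left(-2 + 13328\right) \frac{1}{3648} - \frac{2077}{13576} = 13326 \cdot \frac{1}{3648} - \frac{2077}{13576} = \frac{2221}{608} - \frac{2077}{13576} = \frac{3611185}{1031776}$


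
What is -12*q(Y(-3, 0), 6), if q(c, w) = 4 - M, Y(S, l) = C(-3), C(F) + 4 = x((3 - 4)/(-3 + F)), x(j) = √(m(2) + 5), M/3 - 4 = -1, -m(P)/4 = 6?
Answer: 60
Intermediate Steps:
m(P) = -24 (m(P) = -4*6 = -24)
M = 9 (M = 12 + 3*(-1) = 12 - 3 = 9)
x(j) = I*√19 (x(j) = √(-24 + 5) = √(-19) = I*√19)
C(F) = -4 + I*√19
Y(S, l) = -4 + I*√19
q(c, w) = -5 (q(c, w) = 4 - 1*9 = 4 - 9 = -5)
-12*q(Y(-3, 0), 6) = -12*(-5) = 60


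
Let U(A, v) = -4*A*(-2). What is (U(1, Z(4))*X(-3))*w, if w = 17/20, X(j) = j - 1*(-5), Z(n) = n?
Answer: 68/5 ≈ 13.600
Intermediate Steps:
U(A, v) = 8*A
X(j) = 5 + j (X(j) = j + 5 = 5 + j)
w = 17/20 (w = 17*(1/20) = 17/20 ≈ 0.85000)
(U(1, Z(4))*X(-3))*w = ((8*1)*(5 - 3))*(17/20) = (8*2)*(17/20) = 16*(17/20) = 68/5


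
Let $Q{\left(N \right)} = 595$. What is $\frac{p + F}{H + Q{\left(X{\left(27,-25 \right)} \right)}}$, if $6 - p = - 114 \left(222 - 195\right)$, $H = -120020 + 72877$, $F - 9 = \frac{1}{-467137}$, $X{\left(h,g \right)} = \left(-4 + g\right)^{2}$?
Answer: $- \frac{361213685}{5436073269} \approx -0.066447$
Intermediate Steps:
$F = \frac{4204232}{467137}$ ($F = 9 + \frac{1}{-467137} = 9 - \frac{1}{467137} = \frac{4204232}{467137} \approx 9.0$)
$H = -47143$
$p = 3084$ ($p = 6 - - 114 \left(222 - 195\right) = 6 - \left(-114\right) 27 = 6 - -3078 = 6 + 3078 = 3084$)
$\frac{p + F}{H + Q{\left(X{\left(27,-25 \right)} \right)}} = \frac{3084 + \frac{4204232}{467137}}{-47143 + 595} = \frac{1444854740}{467137 \left(-46548\right)} = \frac{1444854740}{467137} \left(- \frac{1}{46548}\right) = - \frac{361213685}{5436073269}$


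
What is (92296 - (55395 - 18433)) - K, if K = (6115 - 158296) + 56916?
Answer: 150599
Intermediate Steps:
K = -95265 (K = -152181 + 56916 = -95265)
(92296 - (55395 - 18433)) - K = (92296 - (55395 - 18433)) - 1*(-95265) = (92296 - 1*36962) + 95265 = (92296 - 36962) + 95265 = 55334 + 95265 = 150599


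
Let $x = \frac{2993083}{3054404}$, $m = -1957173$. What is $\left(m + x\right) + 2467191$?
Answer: $\frac{1557804012355}{3054404} \approx 5.1002 \cdot 10^{5}$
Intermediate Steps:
$x = \frac{2993083}{3054404}$ ($x = 2993083 \cdot \frac{1}{3054404} = \frac{2993083}{3054404} \approx 0.97992$)
$\left(m + x\right) + 2467191 = \left(-1957173 + \frac{2993083}{3054404}\right) + 2467191 = - \frac{5977994046809}{3054404} + 2467191 = \frac{1557804012355}{3054404}$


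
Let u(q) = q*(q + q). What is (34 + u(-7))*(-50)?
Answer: -6600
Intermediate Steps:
u(q) = 2*q² (u(q) = q*(2*q) = 2*q²)
(34 + u(-7))*(-50) = (34 + 2*(-7)²)*(-50) = (34 + 2*49)*(-50) = (34 + 98)*(-50) = 132*(-50) = -6600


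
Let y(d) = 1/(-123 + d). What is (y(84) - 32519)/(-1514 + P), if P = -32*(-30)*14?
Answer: -634121/232557 ≈ -2.7267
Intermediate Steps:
P = 13440 (P = 960*14 = 13440)
(y(84) - 32519)/(-1514 + P) = (1/(-123 + 84) - 32519)/(-1514 + 13440) = (1/(-39) - 32519)/11926 = (-1/39 - 32519)*(1/11926) = -1268242/39*1/11926 = -634121/232557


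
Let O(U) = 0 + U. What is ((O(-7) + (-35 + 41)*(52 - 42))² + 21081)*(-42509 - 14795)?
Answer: -1368992560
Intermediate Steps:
O(U) = U
((O(-7) + (-35 + 41)*(52 - 42))² + 21081)*(-42509 - 14795) = ((-7 + (-35 + 41)*(52 - 42))² + 21081)*(-42509 - 14795) = ((-7 + 6*10)² + 21081)*(-57304) = ((-7 + 60)² + 21081)*(-57304) = (53² + 21081)*(-57304) = (2809 + 21081)*(-57304) = 23890*(-57304) = -1368992560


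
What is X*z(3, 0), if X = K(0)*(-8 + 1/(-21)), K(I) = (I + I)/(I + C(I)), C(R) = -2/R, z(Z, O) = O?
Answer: 0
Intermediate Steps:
K(I) = 2*I/(I - 2/I) (K(I) = (I + I)/(I - 2/I) = (2*I)/(I - 2/I) = 2*I/(I - 2/I))
X = 0 (X = (2*0²/(-2 + 0²))*(-8 + 1/(-21)) = (2*0/(-2 + 0))*(-8 - 1/21) = (2*0/(-2))*(-169/21) = (2*0*(-½))*(-169/21) = 0*(-169/21) = 0)
X*z(3, 0) = 0*0 = 0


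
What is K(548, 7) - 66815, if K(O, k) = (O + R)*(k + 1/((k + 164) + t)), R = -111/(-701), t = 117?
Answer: -12714096317/201888 ≈ -62976.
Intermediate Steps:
R = 111/701 (R = -111*(-1/701) = 111/701 ≈ 0.15835)
K(O, k) = (111/701 + O)*(k + 1/(281 + k)) (K(O, k) = (O + 111/701)*(k + 1/((k + 164) + 117)) = (111/701 + O)*(k + 1/((164 + k) + 117)) = (111/701 + O)*(k + 1/(281 + k)))
K(548, 7) - 66815 = (111 + 111*7² + 701*548 + 31191*7 + 701*548*7² + 196981*548*7)/(701*(281 + 7)) - 66815 = (1/701)*(111 + 111*49 + 384148 + 218337 + 701*548*49 + 755619116)/288 - 66815 = (1/701)*(1/288)*(111 + 5439 + 384148 + 218337 + 18823252 + 755619116) - 66815 = (1/701)*(1/288)*775050403 - 66815 = 775050403/201888 - 66815 = -12714096317/201888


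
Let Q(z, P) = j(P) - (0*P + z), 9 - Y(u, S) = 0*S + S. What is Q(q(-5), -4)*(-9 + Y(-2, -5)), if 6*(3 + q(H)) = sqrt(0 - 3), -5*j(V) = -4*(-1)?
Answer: 11 - 5*I*sqrt(3)/6 ≈ 11.0 - 1.4434*I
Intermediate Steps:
j(V) = -4/5 (j(V) = -(-4)*(-1)/5 = -1/5*4 = -4/5)
Y(u, S) = 9 - S (Y(u, S) = 9 - (0*S + S) = 9 - (0 + S) = 9 - S)
q(H) = -3 + I*sqrt(3)/6 (q(H) = -3 + sqrt(0 - 3)/6 = -3 + sqrt(-3)/6 = -3 + (I*sqrt(3))/6 = -3 + I*sqrt(3)/6)
Q(z, P) = -4/5 - z (Q(z, P) = -4/5 - (0*P + z) = -4/5 - (0 + z) = -4/5 - z)
Q(q(-5), -4)*(-9 + Y(-2, -5)) = (-4/5 - (-3 + I*sqrt(3)/6))*(-9 + (9 - 1*(-5))) = (-4/5 + (3 - I*sqrt(3)/6))*(-9 + (9 + 5)) = (11/5 - I*sqrt(3)/6)*(-9 + 14) = (11/5 - I*sqrt(3)/6)*5 = 11 - 5*I*sqrt(3)/6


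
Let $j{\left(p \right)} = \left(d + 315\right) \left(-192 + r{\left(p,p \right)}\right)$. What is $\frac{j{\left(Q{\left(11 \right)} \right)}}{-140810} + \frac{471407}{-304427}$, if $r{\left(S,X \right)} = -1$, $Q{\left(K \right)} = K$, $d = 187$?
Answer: $- \frac{18442052674}{21433182935} \approx -0.86044$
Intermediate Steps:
$j{\left(p \right)} = -96886$ ($j{\left(p \right)} = \left(187 + 315\right) \left(-192 - 1\right) = 502 \left(-193\right) = -96886$)
$\frac{j{\left(Q{\left(11 \right)} \right)}}{-140810} + \frac{471407}{-304427} = - \frac{96886}{-140810} + \frac{471407}{-304427} = \left(-96886\right) \left(- \frac{1}{140810}\right) + 471407 \left(- \frac{1}{304427}\right) = \frac{48443}{70405} - \frac{471407}{304427} = - \frac{18442052674}{21433182935}$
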